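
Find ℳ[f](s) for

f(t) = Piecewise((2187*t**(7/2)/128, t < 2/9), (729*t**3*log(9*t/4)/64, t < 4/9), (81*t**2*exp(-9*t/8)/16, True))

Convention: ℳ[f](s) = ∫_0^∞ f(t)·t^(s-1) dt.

2**s*(32*2**(2*s)*(2*s + 7)*(2*s + (s + 2)**2 + 5)*uppergamma(s + 2, 1/2) - 8*2**s*(2*s + 7) + 2*s + (s + 2)*(2*s + 7)*log(2) + (2*s + 7)*log(2) + sqrt(2)*(2*s + (s + 2)**2 + 5) + 7)/(8*9**s*(2*s + 7)*(2*s + (s + 2)**2 + 5))
  Re(s) > -7/2

remove the common scale on t first: 27*sqrt(6)*t**(7/2)/16 on [0, 1/3); 27*t**3*log(3*t/2)/8 on [1/3, 2/3); 9*t**2*exp(-3*t/4)/4 on [2/3, ∞)
the common scale on t comes off first: t**(7/2) on [0, 1/2); t**3*log(t) on [1/2, 1); t**2*exp(-t/2) on [1, ∞)
undo the shared t-power: t**(3/2) on [0, 1/2); t*log(t) on [1/2, 1); exp(-t/2) on [1, ∞)
slice at 2/9, 4/9, transform all 3 pieces, and sum them
on [0, 2/9): add ∫ 2187*t**(7/2)/128·t^(s-1) dt
for t in [2/9, 4/9): the term is ∫ 729*t**3*log(9*t/4)/64·t^(s-1)
between 4/9 and ∞ the integrand is 81*t**2*exp(-9*t/8)/16·t^(s-1)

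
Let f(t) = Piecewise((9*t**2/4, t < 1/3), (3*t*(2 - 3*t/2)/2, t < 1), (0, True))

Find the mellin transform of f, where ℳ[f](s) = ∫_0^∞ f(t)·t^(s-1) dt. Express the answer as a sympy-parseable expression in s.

(3*3**s*(s + 1) + 12*3**s - 2*s - 6)/(4*3**s*(s + 1)*(s + 2))
  Re(s) > -2

undo the common scale on t: t**2 on [0, 1/2); t*(2 - t) on [1/2, 3/2)
undo the shared t-power: t on [0, 1/2); 2 - t on [1/2, 3/2)
decompose at 1/3; ℳ[f](s) sums the 2 pieces' integrals
piece [0, 1/3): integrate 9*t**2/4 against the kernel
on [1/3, 1): add ∫ 3*t*(2 - 3*t/2)/2·t^(s-1) dt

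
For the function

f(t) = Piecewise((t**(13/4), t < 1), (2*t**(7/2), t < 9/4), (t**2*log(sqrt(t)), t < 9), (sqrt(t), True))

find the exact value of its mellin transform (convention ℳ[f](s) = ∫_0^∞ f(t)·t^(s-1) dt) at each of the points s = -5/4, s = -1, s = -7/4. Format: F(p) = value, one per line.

remove the shared t-power first: t**(5/4) on [0, 1); 2*t**(3/2) on [1, 9/4); log(sqrt(t)) on [9/4, 9); …
the shared t-power comes off first: t**(3/4) on [0, 1); 2*t on [1, 9/4); log(sqrt(t))/sqrt(t) on [9/4, 9); …
reversing the power substitution: t**(3/2) on [0, 1); 2*t**2 on [1, 3/2); log(t)/t on [3/2, 3); …
breakpoints 1, 9/4, 9: one integral from each of the 4 segments
the [0, 1) slice contributes ∫ t**(13/4)·t^(s-1) dt
on [1, 9/4): add ∫ 2*t**(7/2)·t^(s-1) dt
piece [9/4, 9): integrate t**2*log(sqrt(t)) against the kernel
over [9, ∞), the kernel integral of sqrt(t) enters the sum

F(-5/4) = -68*sqrt(3)/27 - 7/18 + log(2**(sqrt(6))*3**(-sqrt(6) + 4*sqrt(3))) + 35*sqrt(6)/12
F(-1) = 9*log(2)/4 + 271/90 + 27*log(3)/4
F(-7/4) = -1076*sqrt(3)/135 - 10/21 + log(2**(2*sqrt(6))*3**(-2*sqrt(6) + 4*sqrt(3))) + 83*sqrt(6)/14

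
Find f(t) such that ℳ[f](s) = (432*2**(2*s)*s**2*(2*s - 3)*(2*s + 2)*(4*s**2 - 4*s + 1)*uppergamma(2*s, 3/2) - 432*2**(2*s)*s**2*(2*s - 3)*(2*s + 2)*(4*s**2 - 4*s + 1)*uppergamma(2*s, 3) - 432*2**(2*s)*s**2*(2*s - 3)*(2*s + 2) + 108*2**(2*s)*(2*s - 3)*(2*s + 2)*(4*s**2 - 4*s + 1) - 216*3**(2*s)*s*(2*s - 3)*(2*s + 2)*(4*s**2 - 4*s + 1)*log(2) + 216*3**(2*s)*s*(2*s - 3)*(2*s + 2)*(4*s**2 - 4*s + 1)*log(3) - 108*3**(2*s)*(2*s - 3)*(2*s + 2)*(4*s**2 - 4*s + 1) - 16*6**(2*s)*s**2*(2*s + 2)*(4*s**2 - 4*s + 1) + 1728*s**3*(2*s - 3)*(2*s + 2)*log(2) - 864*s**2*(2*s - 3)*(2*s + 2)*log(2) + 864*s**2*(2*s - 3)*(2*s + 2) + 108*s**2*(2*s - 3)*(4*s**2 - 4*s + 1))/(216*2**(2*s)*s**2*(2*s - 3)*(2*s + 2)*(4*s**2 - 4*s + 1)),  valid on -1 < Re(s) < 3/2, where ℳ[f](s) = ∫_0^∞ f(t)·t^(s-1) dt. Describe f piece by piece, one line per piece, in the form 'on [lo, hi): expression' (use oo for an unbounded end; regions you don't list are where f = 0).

back out the power substitution: t**2 on [0, 1/2); log(t)/t on [1/2, 1); log(t) on [1, 3/2); …
cuts at 1/4, 1, 9/4, 9: linearity sums the 5 kernel integrals
∫ over [0, 1/4) of t·t^(s-1) joins the sum
[1/4, 1) adds the kernel integral of log(sqrt(t))/sqrt(t)
∫ over [1, 9/4) of log(sqrt(t))·t^(s-1) joins the sum
segment [9/4, 9) carries exp(-sqrt(t)); integrate it
on [9, ∞): add ∫ t**(-3/2)·t^(s-1) dt

on [0, 1/4): t
on [1/4, 1): log(sqrt(t))/sqrt(t)
on [1, 9/4): log(sqrt(t))
on [9/4, 9): exp(-sqrt(t))
on [9, oo): t**(-3/2)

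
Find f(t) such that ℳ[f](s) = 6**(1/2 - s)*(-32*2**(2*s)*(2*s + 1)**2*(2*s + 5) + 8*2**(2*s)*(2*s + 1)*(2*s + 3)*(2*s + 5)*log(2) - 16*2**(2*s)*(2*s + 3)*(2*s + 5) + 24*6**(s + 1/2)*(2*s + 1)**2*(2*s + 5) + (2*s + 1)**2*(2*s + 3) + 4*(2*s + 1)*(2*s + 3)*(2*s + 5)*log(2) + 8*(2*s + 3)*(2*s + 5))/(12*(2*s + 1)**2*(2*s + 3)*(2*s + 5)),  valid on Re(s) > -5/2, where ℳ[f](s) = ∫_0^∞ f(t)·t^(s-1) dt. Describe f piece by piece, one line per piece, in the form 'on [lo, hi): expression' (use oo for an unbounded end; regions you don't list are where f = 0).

remove the shared t-power first: 9*t**2 on [0, 1/6); log(3*t) on [1/6, 2/3); 6*t on [2/3, 1)
reversing the common scale on t: 4*t**2 on [0, 1/4); log(2*t) on [1/4, 1); 4*t on [1, 3/2)
the common scale on t comes off first: t**2 on [0, 1/2); log(t) on [1/2, 2); 2*t on [2, 3)
breakpoints 1/6, 2/3: one integral from each of the 3 segments
on [0, 1/6): add ∫ 9*t**(5/2)·t^(s-1) dt
over [1/6, 2/3), the kernel integral of sqrt(t)*log(3*t) enters the sum
between 2/3 and 1 the integrand is 6*t**(3/2)·t^(s-1)

on [0, 1/6): 9*t**(5/2)
on [1/6, 2/3): sqrt(t)*log(3*t)
on [2/3, 1): 6*t**(3/2)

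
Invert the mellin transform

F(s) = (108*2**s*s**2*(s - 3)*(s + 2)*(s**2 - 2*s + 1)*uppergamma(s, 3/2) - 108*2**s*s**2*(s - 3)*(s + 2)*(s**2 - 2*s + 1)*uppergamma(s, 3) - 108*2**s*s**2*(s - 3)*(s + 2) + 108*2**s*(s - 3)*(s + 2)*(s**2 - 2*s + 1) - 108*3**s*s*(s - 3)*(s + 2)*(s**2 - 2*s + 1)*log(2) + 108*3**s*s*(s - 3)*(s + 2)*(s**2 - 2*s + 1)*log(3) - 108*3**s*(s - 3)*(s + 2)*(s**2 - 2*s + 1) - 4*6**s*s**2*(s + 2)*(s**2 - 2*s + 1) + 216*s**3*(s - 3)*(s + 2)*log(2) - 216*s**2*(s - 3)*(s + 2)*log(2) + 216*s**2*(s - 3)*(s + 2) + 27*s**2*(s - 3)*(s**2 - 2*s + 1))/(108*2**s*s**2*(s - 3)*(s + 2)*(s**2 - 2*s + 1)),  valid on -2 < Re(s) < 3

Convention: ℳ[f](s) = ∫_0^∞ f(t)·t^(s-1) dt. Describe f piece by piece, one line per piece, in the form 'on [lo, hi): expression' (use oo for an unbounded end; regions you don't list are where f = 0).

on [0, 1/2): t**2
on [1/2, 1): log(t)/t
on [1, 3/2): log(t)
on [3/2, 3): exp(-t)
on [3, oo): t**(-3)

f breaks at 1/2, 1, 3/2, 3 into 5 integrals to sum
over [0, 1/2), the kernel integral of t**2 enters the sum
over [1/2, 1), the kernel integral of log(t)/t enters the sum
[1, 3/2) adds the kernel integral of log(t)
∫ over [3/2, 3) of exp(-t)·t^(s-1) joins the sum
for t in [3, ∞): the term is ∫ t**(-3)·t^(s-1)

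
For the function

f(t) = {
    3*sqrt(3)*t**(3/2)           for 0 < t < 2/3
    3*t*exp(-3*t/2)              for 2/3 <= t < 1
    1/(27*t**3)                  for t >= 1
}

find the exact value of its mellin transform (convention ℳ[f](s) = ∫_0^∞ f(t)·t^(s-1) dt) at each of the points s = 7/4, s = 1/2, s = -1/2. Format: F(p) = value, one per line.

invert the common scale on t to get t**(3/2) on [0, 2); t*exp(-t/2) on [2, 3); t**(-3) on [3, ∞)
peel off the shared t-power: sqrt(t) on [0, 2); exp(-t/2) on [2, 3); t**(-4) on [3, ∞)
integrate the 3 segments split at 2/3, 1, then add the results
on [0, 2/3) integrate f = 3*sqrt(3)*t**(3/2) against the kernel
on [2/3, 1) integrate f = 3*t*exp(-3*t/2) against the kernel
[1, ∞) adds the kernel integral of 1/(27*t**3)

F(7/4) = -4*2**(3/4)*3**(1/4)*uppergamma(11/4, 3/2)/9 + 4/135 + 32*6**(1/4)/117 + 4*2**(3/4)*3**(1/4)*uppergamma(11/4, 1)/9
F(1/2) = -2*exp(-3/2) - sqrt(6)*sqrt(pi)*erfc(sqrt(6)/2)/3 + 2/135 + sqrt(6)*sqrt(pi)*erfc(1)/3 + 2*sqrt(6)*exp(-1)/3 + 2*sqrt(3)/3
F(-1/2) = -sqrt(6)*sqrt(pi)*erfc(sqrt(6)/2) + 2/189 + sqrt(6)*sqrt(pi)*erfc(1) + 2*sqrt(3)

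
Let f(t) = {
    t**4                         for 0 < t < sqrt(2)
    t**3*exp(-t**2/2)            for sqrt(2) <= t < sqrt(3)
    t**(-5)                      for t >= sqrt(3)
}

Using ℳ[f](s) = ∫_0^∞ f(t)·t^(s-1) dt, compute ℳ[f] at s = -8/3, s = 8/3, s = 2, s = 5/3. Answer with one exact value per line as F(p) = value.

reversing the power substitution: t**2 on [0, 2); t**(3/2)*exp(-t/2) on [2, 3); t**(-5/2) on [3, ∞)
peel off the shared t-power: t on [0, 2); sqrt(t)*exp(-t/2) on [2, 3); t**(-7/2) on [3, ∞)
invert the shared t-power to get sqrt(t) on [0, 2); exp(-t/2) on [2, 3); t**(-4) on [3, ∞)
summing 3 kernel integrals split by sqrt(2), sqrt(3) yields ℳ[f](s)
for t in [0, sqrt(2)): the term is ∫ t**4·t^(s-1)
segment [sqrt(2), sqrt(3)) carries t**3*exp(-t**2/2); integrate it
on [sqrt(3), ∞): add ∫ t**(-5)·t^(s-1) dt

F(-8/3) = -2**(1/6)*uppergamma(1/6, 3/2)/2 + 3**(1/6)/621 + 2**(1/6)*uppergamma(1/6, 1)/2 + 3*2**(2/3)/4
F(8/3) = -2*2**(5/6)*uppergamma(17/6, 3/2) + 3**(5/6)/21 + 6*2**(1/3)/5 + 2*2**(5/6)*uppergamma(17/6, 1)
F(2) = -6*sqrt(3)*exp(-3/2) - 3*sqrt(2)*sqrt(pi)*erfc(sqrt(6)/2)/2 + sqrt(3)/27 + 3*sqrt(2)*sqrt(pi)*erfc(1)/2 + 4/3 + 5*sqrt(2)*exp(-1)
F(5/3) = -2*2**(1/3)*uppergamma(7/3, 3/2) + 3**(1/3)/30 + 12*2**(5/6)/17 + 2*2**(1/3)*uppergamma(7/3, 1)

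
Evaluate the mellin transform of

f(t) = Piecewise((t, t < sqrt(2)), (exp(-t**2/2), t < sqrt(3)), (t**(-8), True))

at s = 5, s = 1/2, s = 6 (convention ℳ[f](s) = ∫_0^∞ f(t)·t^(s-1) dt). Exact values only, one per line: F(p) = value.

undo the power substitution: sqrt(t) on [0, 2); exp(-t/2) on [2, 3); t**(-4) on [3, ∞)
cuts at sqrt(2), sqrt(3): linearity sums the 3 kernel integrals
∫ t·t^(s-1) over [0, sqrt(2))
piece [sqrt(2), sqrt(3)): integrate exp(-t**2/2) against the kernel
over [sqrt(3), ∞), the kernel integral of t**(-8) enters the sum

F(5) = -6*sqrt(3)*exp(-3/2) - 3*sqrt(2)*sqrt(pi)*erfc(sqrt(6)/2)/2 + sqrt(3)/27 + 3*sqrt(2)*sqrt(pi)*erfc(1)/2 + 4/3 + 5*sqrt(2)*exp(-1)
F(1/2) = -2**(1/4)*uppergamma(1/4, 3/2)/2 + 2*3**(1/4)/1215 + 2**(1/4)*uppergamma(1/4, 1)/2 + 2*2**(3/4)/3
F(6) = -29*exp(-3/2) + 1/6 + 8*sqrt(2)/7 + 20*exp(-1)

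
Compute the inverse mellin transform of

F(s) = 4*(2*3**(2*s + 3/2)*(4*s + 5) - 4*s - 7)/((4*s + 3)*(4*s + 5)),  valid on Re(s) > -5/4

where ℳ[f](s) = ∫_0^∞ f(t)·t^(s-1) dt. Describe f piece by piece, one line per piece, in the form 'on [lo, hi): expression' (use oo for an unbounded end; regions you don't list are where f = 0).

on [0, 1): t**(5/4)
on [1, 9): 2*t**(3/4)

invert the power substitution to get t**(5/2) on [0, 1); 2*t**(3/2) on [1, 3)
reversing the shared t-power: t**(3/2) on [0, 1); 2*sqrt(t) on [1, 3)
integrate the 2 segments split at 1, then add the results
segment [0, 1) carries t**(5/4); integrate it
∫ 2*t**(3/4)·t^(s-1) over [1, 9)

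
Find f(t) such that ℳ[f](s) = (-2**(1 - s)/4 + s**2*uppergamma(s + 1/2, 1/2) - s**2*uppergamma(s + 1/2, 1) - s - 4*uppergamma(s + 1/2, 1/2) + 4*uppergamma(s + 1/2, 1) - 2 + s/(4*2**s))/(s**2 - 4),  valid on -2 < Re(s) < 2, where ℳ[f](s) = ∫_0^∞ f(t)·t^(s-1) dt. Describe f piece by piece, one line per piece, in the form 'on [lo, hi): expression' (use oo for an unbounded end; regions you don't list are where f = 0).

on [0, 1/2): t**2
on [1/2, 1): sqrt(t)*exp(-t)
on [1, oo): t**(-2)

undo the shared t-power: t**(3/2) on [0, 1/2); exp(-t) on [1/2, 1); t**(-5/2) on [1, ∞)
the 3 pieces separated at 1/2, 1 each add one integral
on [0, 1/2): add ∫ t**2·t^(s-1) dt
segment [1/2, 1) carries sqrt(t)*exp(-t); integrate it
∫ over [1, ∞) of t**(-2)·t^(s-1) joins the sum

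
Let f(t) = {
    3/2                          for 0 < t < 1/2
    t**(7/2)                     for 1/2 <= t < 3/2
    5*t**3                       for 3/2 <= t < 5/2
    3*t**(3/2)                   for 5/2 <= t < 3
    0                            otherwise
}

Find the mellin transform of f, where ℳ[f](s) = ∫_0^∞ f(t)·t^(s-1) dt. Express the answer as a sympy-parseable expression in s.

integrate the 4 segments split at 1/2, 3/2, 5/2, then add the results
piece [0, 1/2): integrate 3/2 against the kernel
the [1/2, 3/2) slice contributes ∫ t**(7/2)·t^(s-1) dt
on [3/2, 5/2) integrate f = 5*t**3 against the kernel
between 5/2 and 3 the integrand is 3*t**(3/2)·t^(s-1)

(144*2**s*3**(s + 1/2)*s*(s + 3)*(2*s + 7) - 135*3**s*s*(2*s + 3)*(2*s + 7) + 27*sqrt(2)*3**(s + 1/2)*s*(s + 3)*(2*s + 3) + 625*5**s*s*(2*s + 3)*(2*s + 7) - 60*sqrt(2)*5**(s + 1/2)*s*(s + 3)*(2*s + 7) - sqrt(2)*s*(s + 3)*(2*s + 3) + 12*(s + 3)*(2*s + 3)*(2*s + 7))/(8*2**s*s*(s + 3)*(2*s + 3)*(2*s + 7))
  Re(s) > 0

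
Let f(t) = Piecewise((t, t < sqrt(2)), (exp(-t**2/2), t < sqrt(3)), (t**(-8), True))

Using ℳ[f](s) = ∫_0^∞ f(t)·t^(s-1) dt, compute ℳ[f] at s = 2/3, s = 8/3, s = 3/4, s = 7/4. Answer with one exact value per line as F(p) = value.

F(2/3) = -2**(1/3)*uppergamma(1/3, 3/2)/2 + 3**(1/3)/594 + 2**(1/3)*uppergamma(1/3, 1)/2 + 3*2**(5/6)/5
F(8/3) = -2**(1/3)*uppergamma(4/3, 3/2) + 3**(1/3)/144 + 2**(1/3)*uppergamma(4/3, 1) + 6*2**(5/6)/11
F(3/4) = -2**(3/8)*uppergamma(3/8, 3/2)/2 + 4*3**(3/8)/2349 + 2**(3/8)*uppergamma(3/8, 1)/2 + 4*2**(7/8)/7
F(7/4) = -2**(7/8)*uppergamma(7/8, 3/2)/2 + 4*3**(7/8)/2025 + 2**(7/8)*uppergamma(7/8, 1)/2 + 8*2**(3/8)/11

invert the power substitution to get sqrt(t) on [0, 2); exp(-t/2) on [2, 3); t**(-4) on [3, ∞)
integrate the 3 segments split at sqrt(2), sqrt(3), then add the results
on [0, sqrt(2)) integrate f = t against the kernel
∫ over [sqrt(2), sqrt(3)) of exp(-t**2/2)·t^(s-1) joins the sum
segment [sqrt(3), ∞) carries t**(-8); integrate it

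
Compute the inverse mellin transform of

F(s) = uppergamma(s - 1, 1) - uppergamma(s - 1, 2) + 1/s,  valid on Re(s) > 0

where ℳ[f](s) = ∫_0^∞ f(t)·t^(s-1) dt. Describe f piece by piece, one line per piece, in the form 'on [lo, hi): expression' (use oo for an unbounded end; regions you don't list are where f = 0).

on [0, 1): 1
on [1, 2): exp(-t)/t

invert the shared t-power to get t on [0, 1); exp(-t) on [1, 2)
along the cuts 1, ℳ[f](s) splits into 2 integrals
over [0, 1), the kernel integral of 1 enters the sum
∫ exp(-t)/t·t^(s-1) over [1, 2)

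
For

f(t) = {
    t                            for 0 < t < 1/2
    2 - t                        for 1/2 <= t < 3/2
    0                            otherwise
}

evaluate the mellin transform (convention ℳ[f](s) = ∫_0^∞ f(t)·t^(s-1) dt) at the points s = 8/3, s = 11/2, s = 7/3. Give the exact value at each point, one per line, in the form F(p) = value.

F(8/3) = 3*2**(1/3)*(-7 + 45*3**(2/3))/352
F(11/2) = -15*sqrt(2)/4576 + 4617*sqrt(6)/9152
F(7/3) = 3*2**(2/3)*(-26 + 171*3**(1/3))/1120

integrate the 2 segments split at 1/2, then add the results
∫ over [0, 1/2) of t·t^(s-1) joins the sum
piece [1/2, 3/2): integrate (2 - t) against the kernel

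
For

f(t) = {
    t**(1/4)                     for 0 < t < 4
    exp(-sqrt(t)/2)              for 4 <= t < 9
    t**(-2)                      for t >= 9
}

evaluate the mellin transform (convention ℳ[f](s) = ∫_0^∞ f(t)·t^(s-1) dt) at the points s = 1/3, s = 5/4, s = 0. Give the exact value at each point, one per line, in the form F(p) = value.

F(1/3) = -2*2**(2/3)*uppergamma(2/3, 3/2) + 3**(2/3)/135 + 2*2**(2/3)*uppergamma(2/3, 1) + 24*2**(1/6)/7
F(5/4) = -24*sqrt(3)*exp(-3/2) - 6*sqrt(2)*sqrt(pi)*erfc(sqrt(6)/2) + 4*sqrt(3)/27 + 6*sqrt(2)*sqrt(pi)*erfc(1) + 16/3 + 20*sqrt(2)*exp(-1)
F(0) = 2*Ei(-3/2) + 1/162 - 2*Ei(-1) + 4*sqrt(2)

invert the power substitution to get sqrt(t) on [0, 2); exp(-t/2) on [2, 3); t**(-4) on [3, ∞)
along the cuts 4, 9, ℳ[f](s) splits into 3 integrals
for t in [0, 4): the term is ∫ t**(1/4)·t^(s-1)
over [4, 9), the kernel integral of exp(-sqrt(t)/2) enters the sum
over [9, ∞), the kernel integral of t**(-2) enters the sum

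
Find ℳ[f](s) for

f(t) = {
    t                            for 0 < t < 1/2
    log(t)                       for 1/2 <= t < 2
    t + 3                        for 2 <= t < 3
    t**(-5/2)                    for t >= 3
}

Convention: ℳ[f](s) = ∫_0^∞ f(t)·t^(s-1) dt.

(-270*2**(2*s)*s**2*(2*s - 5) + 54*2**(2*s)*s*(s + 1)*(2*s - 5)*log(2) - 162*2**(2*s)*s*(2*s - 5) - 54*2**(2*s)*(s + 1)*(2*s - 5) - 4*sqrt(3)*6**s*s**2*(s + 1) + 324*6**s*s**2*(2*s - 5) + 162*6**s*s*(2*s - 5) + 27*s**2*(2*s - 5) + 54*s*(s + 1)*(2*s - 5)*log(2) + (2*s - 5)*(54*s + 54))/(54*2**s*s**2*(s + 1)*(2*s - 5))
  -1 < Re(s) < 5/2

along the cuts 1/2, 2, 3, ℳ[f](s) splits into 4 integrals
[0, 1/2) adds the kernel integral of t
∫ log(t)·t^(s-1) over [1/2, 2)
over [2, 3), the kernel integral of (t + 3) enters the sum
segment 3 to ∞ holds t**(-5/2); add its integral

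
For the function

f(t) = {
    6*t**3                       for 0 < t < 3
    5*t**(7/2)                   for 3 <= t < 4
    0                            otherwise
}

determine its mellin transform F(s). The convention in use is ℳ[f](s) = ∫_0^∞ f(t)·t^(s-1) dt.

slice at 3, transform all 2 pieces, and sum them
on [0, 3): add ∫ 6*t**3·t^(s-1) dt
piece [3, 4): integrate 5*t**(7/2) against the kernel

2*(640*2**(2*s)*(s + 3) + 81*3**s*(2*s + 7) - 135*3**(s + 1/2)*(s + 3))/((s + 3)*(2*s + 7))
  Re(s) > -3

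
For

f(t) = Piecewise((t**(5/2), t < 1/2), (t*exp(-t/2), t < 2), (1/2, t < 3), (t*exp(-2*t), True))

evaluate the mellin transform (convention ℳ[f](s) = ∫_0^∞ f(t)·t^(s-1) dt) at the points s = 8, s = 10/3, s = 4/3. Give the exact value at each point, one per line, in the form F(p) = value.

remove the shared t-power first: t**(3/2) on [0, 1/2); exp(-t/2) on [1/2, 2); 1/(2*t) on [2, 3); …
slice at 1/2, 2, 3, transform all 4 pieces, and sum them
over [0, 1/2), the kernel integral of t**(5/2) enters the sum
piece [1/2, 2): integrate t*exp(-t/2) against the kernel
segment [2, 3) carries 1/2; integrate it
the [3, ∞) slice contributes ∫ t*exp(-2*t)·t^(s-1) dt

F(8) = -56115712*exp(-1) + sqrt(2)/21504 + 107667*exp(-6)/4 + 6305/16 + 3392923553*exp(-1/4)/128
F(10/3) = -16*2**(1/3)*uppergamma(13/3, 1) - 6*2**(1/3)/5 + 3*2**(1/6)/1120 + 2**(2/3)*uppergamma(13/3, 6)/32 + 81*3**(1/3)/20 + 16*2**(1/3)*uppergamma(13/3, 1/4)
F(4/3) = -4*2**(1/3)*uppergamma(7/3, 1) - 3*2**(1/3)/4 + 2**(2/3)*uppergamma(7/3, 6)/8 + 3*2**(1/6)/184 + 9*3**(1/3)/8 + 4*2**(1/3)*uppergamma(7/3, 1/4)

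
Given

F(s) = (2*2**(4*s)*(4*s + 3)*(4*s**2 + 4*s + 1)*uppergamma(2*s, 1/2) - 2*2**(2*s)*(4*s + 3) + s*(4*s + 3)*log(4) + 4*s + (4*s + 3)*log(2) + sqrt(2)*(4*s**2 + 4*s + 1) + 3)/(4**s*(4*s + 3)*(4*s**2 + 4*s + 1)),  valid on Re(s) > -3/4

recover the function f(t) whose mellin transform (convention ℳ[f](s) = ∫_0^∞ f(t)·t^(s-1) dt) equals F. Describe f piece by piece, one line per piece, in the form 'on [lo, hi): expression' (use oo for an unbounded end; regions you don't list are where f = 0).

peel off the power substitution: t**(3/2) on [0, 1/2); t*log(t) on [1/2, 1); exp(-t/2) on [1, ∞)
treat the 3 regions marked off by 1/4, 1 separately and sum
∫ t**(3/4)·t^(s-1) over [0, 1/4)
on [1/4, 1) integrate f = sqrt(t)*log(sqrt(t)) against the kernel
[1, ∞) adds the kernel integral of exp(-sqrt(t)/2)

on [0, 1/4): t**(3/4)
on [1/4, 1): sqrt(t)*log(sqrt(t))
on [1, oo): exp(-sqrt(t)/2)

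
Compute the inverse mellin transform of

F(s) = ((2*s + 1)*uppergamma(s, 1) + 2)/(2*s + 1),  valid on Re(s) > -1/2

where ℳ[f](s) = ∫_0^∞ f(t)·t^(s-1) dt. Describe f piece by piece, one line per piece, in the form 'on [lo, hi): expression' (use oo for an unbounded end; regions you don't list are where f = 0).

summing 2 kernel integrals split by 1 yields ℳ[f](s)
between 0 and 1 the integrand is sqrt(t)·t^(s-1)
piece [1, ∞): integrate exp(-t) against the kernel

on [0, 1): sqrt(t)
on [1, oo): exp(-t)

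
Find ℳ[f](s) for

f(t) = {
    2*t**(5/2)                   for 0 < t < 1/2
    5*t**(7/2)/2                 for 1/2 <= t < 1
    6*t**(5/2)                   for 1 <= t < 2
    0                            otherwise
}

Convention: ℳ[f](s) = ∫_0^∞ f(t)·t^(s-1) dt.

integrate the 3 segments split at 1/2, 1, then add the results
segment [0, 1/2) carries 2*t**(5/2); integrate it
for t in [1/2, 1): the term is ∫ 5*t**(7/2)/2·t^(s-1)
on [1, 2) integrate f = 6*t**(5/2) against the kernel

(-5*2**(-s - 7/2)*(2*s + 5) + 4*2**(-s - 5/2)*(2*s + 7) + 12*2**(s + 5/2)*(2*s + 7) - 14*s - 59)/((2*s + 5)*(2*s + 7))
  Re(s) > -5/2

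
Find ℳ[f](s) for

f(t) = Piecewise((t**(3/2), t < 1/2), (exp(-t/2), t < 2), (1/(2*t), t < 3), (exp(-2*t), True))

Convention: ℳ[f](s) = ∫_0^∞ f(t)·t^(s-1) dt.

breakpoints 1/2, 2, 3: one integral from each of the 4 segments
∫ t**(3/2)·t^(s-1) over [0, 1/2)
∫ over [1/2, 2) of exp(-t/2)·t^(s-1) joins the sum
for t in [2, 3): the term is ∫ 1/(2*t)·t^(s-1)
[3, ∞) adds the kernel integral of exp(-2*t)

(12*24**s*(s - 1)*(2*s + 3)*uppergamma(s, 1/4) - 12*24**s*(s - 1)*(2*s + 3)*uppergamma(s, 1) - 3*24**s*(2*s + 3) + 2*36**s*(2*s + 3) + 12*6**s*(s - 1)*(2*s + 3)*uppergamma(s, 6) + 6*sqrt(2)*6**s*(s - 1))/(12*12**s*(s - 1)*(2*s + 3))
  Re(s) > -3/2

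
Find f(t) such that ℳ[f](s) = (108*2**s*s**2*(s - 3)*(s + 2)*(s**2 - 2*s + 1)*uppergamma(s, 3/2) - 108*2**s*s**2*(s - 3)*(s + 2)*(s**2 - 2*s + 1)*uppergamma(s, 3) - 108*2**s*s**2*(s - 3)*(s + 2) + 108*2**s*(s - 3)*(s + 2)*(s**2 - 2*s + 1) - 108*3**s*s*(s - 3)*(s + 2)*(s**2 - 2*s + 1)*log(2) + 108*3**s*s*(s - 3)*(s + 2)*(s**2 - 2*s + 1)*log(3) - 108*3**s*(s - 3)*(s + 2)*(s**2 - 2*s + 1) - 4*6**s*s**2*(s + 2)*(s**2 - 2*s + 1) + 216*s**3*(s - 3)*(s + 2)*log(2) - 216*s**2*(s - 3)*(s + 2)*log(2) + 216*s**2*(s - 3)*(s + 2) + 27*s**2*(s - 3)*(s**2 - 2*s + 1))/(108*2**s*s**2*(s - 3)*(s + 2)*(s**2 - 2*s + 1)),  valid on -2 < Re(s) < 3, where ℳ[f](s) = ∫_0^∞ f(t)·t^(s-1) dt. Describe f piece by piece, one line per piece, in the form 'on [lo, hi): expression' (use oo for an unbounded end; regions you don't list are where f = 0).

cuts at 1/2, 1, 3/2, 3: linearity sums the 5 kernel integrals
for t in [0, 1/2): the term is ∫ t**2·t^(s-1)
segment [1/2, 1) carries log(t)/t; integrate it
the [1, 3/2) slice contributes ∫ log(t)·t^(s-1) dt
∫ over [3/2, 3) of exp(-t)·t^(s-1) joins the sum
on [3, ∞): add ∫ t**(-3)·t^(s-1) dt

on [0, 1/2): t**2
on [1/2, 1): log(t)/t
on [1, 3/2): log(t)
on [3/2, 3): exp(-t)
on [3, oo): t**(-3)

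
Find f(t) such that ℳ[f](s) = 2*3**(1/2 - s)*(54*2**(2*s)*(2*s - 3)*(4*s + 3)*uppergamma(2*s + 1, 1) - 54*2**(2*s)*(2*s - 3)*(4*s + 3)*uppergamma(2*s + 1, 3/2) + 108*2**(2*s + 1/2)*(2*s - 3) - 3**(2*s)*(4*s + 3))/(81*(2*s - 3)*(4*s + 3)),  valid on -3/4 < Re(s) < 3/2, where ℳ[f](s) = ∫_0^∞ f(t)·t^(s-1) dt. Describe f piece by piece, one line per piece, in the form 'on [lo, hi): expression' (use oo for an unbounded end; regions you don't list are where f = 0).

on [0, 4/3): 3**(1/4)*t**(3/4)
on [4/3, 3): sqrt(t)*exp(-sqrt(3)*sqrt(t)/2)
on [3, oo): 1/(9*t**(3/2))

the shared t-power comes off first: 3**(1/4)*t**(1/4) on [0, 4/3); exp(-sqrt(3)*sqrt(t)/2) on [4/3, 3); 1/(9*t**2) on [3, ∞)
strip the common scale on t: t**(1/4) on [0, 4); exp(-sqrt(t)/2) on [4, 9); t**(-2) on [9, ∞)
undo the power substitution: sqrt(t) on [0, 2); exp(-t/2) on [2, 3); t**(-4) on [3, ∞)
along the cuts 4/3, 3, ℳ[f](s) splits into 3 integrals
∫ 3**(1/4)*t**(3/4)·t^(s-1) over [0, 4/3)
the [4/3, 3) slice contributes ∫ sqrt(t)*exp(-sqrt(3)*sqrt(t)/2)·t^(s-1) dt
for t in [3, ∞): the term is ∫ 1/(9*t**(3/2))·t^(s-1)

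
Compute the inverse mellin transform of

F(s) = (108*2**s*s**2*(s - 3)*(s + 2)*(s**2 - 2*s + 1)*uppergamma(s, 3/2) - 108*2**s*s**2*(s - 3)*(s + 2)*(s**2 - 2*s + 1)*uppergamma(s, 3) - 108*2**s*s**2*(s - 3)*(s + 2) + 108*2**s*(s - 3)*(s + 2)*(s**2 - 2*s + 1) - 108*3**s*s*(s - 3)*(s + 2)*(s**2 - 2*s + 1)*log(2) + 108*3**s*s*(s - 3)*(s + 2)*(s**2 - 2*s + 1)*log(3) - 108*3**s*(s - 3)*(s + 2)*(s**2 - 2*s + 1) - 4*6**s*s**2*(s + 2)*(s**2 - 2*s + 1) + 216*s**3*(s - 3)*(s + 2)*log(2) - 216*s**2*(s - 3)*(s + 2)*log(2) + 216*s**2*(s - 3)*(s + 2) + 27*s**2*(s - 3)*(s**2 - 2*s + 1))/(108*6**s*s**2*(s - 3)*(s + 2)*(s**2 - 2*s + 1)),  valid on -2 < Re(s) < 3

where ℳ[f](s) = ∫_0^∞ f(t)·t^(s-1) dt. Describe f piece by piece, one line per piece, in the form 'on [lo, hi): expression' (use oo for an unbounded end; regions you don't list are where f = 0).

the common scale on t comes off first: t**2 on [0, 1/2); log(t)/t on [1/2, 1); log(t) on [1, 3/2); …
split f at 1/6, 1/3, 1/2, 1: ℳ[f](s) collects 5 kernel integrals
[0, 1/6) adds the kernel integral of 9*t**2
on [1/6, 1/3): add ∫ log(3*t)/(3*t)·t^(s-1) dt
[1/3, 1/2) adds the kernel integral of log(3*t)
∫ over [1/2, 1) of exp(-3*t)·t^(s-1) joins the sum
between 1 and ∞ the integrand is 1/(27*t**3)·t^(s-1)

on [0, 1/6): 9*t**2
on [1/6, 1/3): log(3*t)/(3*t)
on [1/3, 1/2): log(3*t)
on [1/2, 1): exp(-3*t)
on [1, oo): 1/(27*t**3)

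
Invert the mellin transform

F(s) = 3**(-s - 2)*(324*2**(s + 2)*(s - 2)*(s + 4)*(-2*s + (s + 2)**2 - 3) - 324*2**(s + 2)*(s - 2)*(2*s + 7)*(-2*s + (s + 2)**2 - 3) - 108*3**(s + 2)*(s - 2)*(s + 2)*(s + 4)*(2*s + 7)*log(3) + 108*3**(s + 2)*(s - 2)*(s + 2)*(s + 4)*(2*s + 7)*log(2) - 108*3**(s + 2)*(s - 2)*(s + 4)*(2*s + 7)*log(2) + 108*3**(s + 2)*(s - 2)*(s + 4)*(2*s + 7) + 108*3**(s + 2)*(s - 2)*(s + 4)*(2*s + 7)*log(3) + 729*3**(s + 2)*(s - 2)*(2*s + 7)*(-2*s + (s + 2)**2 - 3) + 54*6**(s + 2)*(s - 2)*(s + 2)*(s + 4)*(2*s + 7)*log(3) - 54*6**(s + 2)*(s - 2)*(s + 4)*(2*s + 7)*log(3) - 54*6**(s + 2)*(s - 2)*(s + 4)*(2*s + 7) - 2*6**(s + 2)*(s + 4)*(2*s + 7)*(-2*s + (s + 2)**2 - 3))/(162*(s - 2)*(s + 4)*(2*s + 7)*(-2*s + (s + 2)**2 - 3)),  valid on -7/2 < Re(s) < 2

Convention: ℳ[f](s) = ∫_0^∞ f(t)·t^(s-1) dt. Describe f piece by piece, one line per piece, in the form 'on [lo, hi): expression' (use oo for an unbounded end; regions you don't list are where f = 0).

back out the shared t-power: 3*sqrt(6)*t**(3/2)/4 on [0, 2/3); 9*t**2/2 on [2/3, 1); 2*log(3*t/2)/(3*t) on [1, 2); …
the common scale on t comes off first: t**(3/2) on [0, 1); 2*t**2 on [1, 3/2); log(t)/t on [3/2, 3); …
integrate the 4 segments split at 2/3, 1, 2, then add the results
∫ 3*sqrt(6)*t**(7/2)/4·t^(s-1) over [0, 2/3)
for t in [2/3, 1): the term is ∫ 9*t**4/2·t^(s-1)
∫ over [1, 2) of 2*t*log(3*t/2)/3·t^(s-1) joins the sum
over [2, ∞), the kernel integral of 16/(81*t**2) enters the sum

on [0, 2/3): 3*sqrt(6)*t**(7/2)/4
on [2/3, 1): 9*t**4/2
on [1, 2): 2*t*log(3*t/2)/3
on [2, oo): 16/(81*t**2)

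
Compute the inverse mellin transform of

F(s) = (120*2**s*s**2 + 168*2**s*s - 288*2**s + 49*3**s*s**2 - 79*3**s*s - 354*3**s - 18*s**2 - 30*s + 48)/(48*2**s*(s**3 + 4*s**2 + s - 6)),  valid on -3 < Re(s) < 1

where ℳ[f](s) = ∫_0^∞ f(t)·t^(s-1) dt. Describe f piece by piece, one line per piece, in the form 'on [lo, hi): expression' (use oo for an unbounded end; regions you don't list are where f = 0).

back out the shared t-power: t on [0, 1/2); 2*t + 1 on [1/2, 1); t/2 on [1, 3/2); …
cuts at 1/2, 1, 3/2: linearity sums the 4 kernel integrals
on [0, 1/2): add ∫ t**3·t^(s-1) dt
[1/2, 1) adds the kernel integral of t**2*(2*t + 1)
∫ over [1, 3/2) of t**3/2·t^(s-1) joins the sum
[3/2, ∞) adds the kernel integral of 1/t

on [0, 1/2): t**3
on [1/2, 1): t**2*(2*t + 1)
on [1, 3/2): t**3/2
on [3/2, oo): 1/t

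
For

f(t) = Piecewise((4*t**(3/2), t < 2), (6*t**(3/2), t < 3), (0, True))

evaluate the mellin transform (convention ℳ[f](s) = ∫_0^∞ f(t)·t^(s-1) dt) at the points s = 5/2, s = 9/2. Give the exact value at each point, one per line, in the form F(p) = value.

F(5/2) = 227/2
F(9/2) = 2123/3

the 2 pieces separated at 2 each add one integral
∫ over [0, 2) of 4*t**(3/2)·t^(s-1) joins the sum
over [2, 3), the kernel integral of 6*t**(3/2) enters the sum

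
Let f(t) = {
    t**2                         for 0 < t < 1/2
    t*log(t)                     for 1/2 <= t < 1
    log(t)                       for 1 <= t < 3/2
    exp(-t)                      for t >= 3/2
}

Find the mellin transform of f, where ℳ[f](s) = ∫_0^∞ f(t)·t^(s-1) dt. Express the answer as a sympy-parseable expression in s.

(4*2**s*s**2*(s + 2)*(s**2 + 2*s + 1)*uppergamma(s, 3/2) - 4*2**s*s**2*(s + 2) + 4*2**s*(s + 2)*(s**2 + 2*s + 1) + 3**s*s*(s + 2)*(-4*log(2) + 4*log(3))*(s**2 + 2*s + 1) - 4*3**s*(s + 2)*(s**2 + 2*s + 1) + s**3*(s + 2)*log(4) + s**2*(s + 2)*log(4) + 2*s**2*(s + 2) + s**2*(s**2 + 2*s + 1))/(4*2**s*s**2*(s + 2)*(s**2 + 2*s + 1))
  Re(s) > -2

breakpoints 1/2, 1, 3/2: one integral from each of the 4 segments
∫ t**2·t^(s-1) over [0, 1/2)
the [1/2, 1) slice contributes ∫ t*log(t)·t^(s-1) dt
on [1, 3/2): add ∫ log(t)·t^(s-1) dt
segment 3/2 to ∞ holds exp(-t); add its integral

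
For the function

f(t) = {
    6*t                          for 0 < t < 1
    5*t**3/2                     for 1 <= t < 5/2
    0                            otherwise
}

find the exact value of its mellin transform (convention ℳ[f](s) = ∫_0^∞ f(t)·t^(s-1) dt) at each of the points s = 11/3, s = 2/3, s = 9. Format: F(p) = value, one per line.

F(11/3) = 51/56 + 46875*2**(1/3)*5**(2/3)/1024
F(2/3) = 321/110 + 1875*2**(1/3)*5**(2/3)/352
F(9) = 2034569379/163840

summing 2 kernel integrals split by 1 yields ℳ[f](s)
on [0, 1) integrate f = 6*t against the kernel
segment 1 to 5/2 holds 5*t**3/2; add its integral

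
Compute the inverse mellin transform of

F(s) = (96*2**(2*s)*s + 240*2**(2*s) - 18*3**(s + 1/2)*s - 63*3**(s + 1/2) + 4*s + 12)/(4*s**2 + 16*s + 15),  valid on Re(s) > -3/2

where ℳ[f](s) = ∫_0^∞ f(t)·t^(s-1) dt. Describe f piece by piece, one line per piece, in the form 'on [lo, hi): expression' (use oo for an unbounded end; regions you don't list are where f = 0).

on [0, 1): 3*t**(3/2)/2
on [1, 3): t**(5/2)/2
on [3, 4): 3*t**(3/2)

f breaks at 1, 3 into 3 integrals to sum
[0, 1) adds the kernel integral of 3*t**(3/2)/2
piece [1, 3): integrate t**(5/2)/2 against the kernel
over [3, 4), the kernel integral of 3*t**(3/2) enters the sum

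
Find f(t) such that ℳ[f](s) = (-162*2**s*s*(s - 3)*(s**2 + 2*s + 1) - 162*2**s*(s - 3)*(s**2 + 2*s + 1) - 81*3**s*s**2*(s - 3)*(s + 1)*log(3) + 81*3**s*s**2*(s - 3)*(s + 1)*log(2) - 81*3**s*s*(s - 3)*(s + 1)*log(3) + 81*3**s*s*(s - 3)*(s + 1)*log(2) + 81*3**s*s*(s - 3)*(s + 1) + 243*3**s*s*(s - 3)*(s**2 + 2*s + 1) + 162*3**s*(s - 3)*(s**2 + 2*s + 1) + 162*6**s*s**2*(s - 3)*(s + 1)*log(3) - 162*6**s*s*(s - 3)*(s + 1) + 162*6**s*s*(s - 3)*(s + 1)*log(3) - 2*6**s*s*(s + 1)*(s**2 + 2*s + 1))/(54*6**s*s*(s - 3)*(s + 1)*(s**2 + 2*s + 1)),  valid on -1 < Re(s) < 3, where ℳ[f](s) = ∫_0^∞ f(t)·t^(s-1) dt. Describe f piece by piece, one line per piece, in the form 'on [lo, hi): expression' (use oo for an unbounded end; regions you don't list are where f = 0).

reversing the common scale on t: t on [0, 1); t + 3 on [1, 3/2); t*log(t) on [3/2, 3); …
linearity at 1/3, 1/2, 1 turns ℳ[f](s) into 4 summed integrals
for t in [0, 1/3): the term is ∫ 3*t·t^(s-1)
∫ over [1/3, 1/2) of (3*t + 3)·t^(s-1) joins the sum
segment 1/2 to 1 holds 3*t*log(3*t); add its integral
∫ 1/(27*t**3)·t^(s-1) over [1, ∞)

on [0, 1/3): 3*t
on [1/3, 1/2): 3*t + 3
on [1/2, 1): 3*t*log(3*t)
on [1, oo): 1/(27*t**3)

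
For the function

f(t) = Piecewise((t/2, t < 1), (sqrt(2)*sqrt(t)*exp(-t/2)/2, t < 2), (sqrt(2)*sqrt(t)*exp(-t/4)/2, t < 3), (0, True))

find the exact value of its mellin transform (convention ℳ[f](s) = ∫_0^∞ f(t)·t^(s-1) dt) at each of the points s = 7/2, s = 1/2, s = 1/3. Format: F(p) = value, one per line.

F(7/2) = -1614*sqrt(2)*exp(-3/4) - 128*sqrt(2)*exp(-1) + 1/9 + 1343*sqrt(2)*exp(-1/2)
F(1/2) = -2*sqrt(2)*exp(-3/4) - sqrt(2)*exp(-1) + 1/3 + 3*sqrt(2)*exp(-1/2)
F(1/3) = -2*2**(1/6)*uppergamma(5/6, 3/4) - 2**(1/3)*uppergamma(5/6, 1) + 3/8 + 2**(1/3)*uppergamma(5/6, 1/2) + 2*2**(1/6)*uppergamma(5/6, 1/2)

invert the common scale on t to get t on [0, 1/2); sqrt(t)*exp(-t) on [1/2, 1); sqrt(t)*exp(-t/2) on [1, 3/2)
remove the shared t-power first: sqrt(t) on [0, 1/2); exp(-t) on [1/2, 1); exp(-t/2) on [1, 3/2)
breakpoints 1, 2: one integral from each of the 3 segments
on [0, 1): add ∫ t/2·t^(s-1) dt
segment [1, 2) carries sqrt(2)*sqrt(t)*exp(-t/2)/2; integrate it
∫ over [2, 3) of sqrt(2)*sqrt(t)*exp(-t/4)/2·t^(s-1) joins the sum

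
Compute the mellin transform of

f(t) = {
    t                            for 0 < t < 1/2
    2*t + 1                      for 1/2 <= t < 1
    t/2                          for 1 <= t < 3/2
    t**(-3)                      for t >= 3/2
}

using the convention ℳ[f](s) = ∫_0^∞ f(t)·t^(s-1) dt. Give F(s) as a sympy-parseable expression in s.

along the cuts 1/2, 1, 3/2, ℳ[f](s) splits into 4 integrals
piece [0, 1/2): integrate t against the kernel
[1/2, 1) adds the kernel integral of (2*t + 1)
segment 1 to 3/2 holds t/2; add its integral
over [3/2, ∞), the kernel integral of t**(-3) enters the sum

(270*2**s*s**2 - 702*2**s*s - 324*2**s + 49*3**s*s**2 - 275*3**s*s - 162*s**2 + 378*s + 324)/(108*2**s*s*(s**2 - 2*s - 3))
  -1 < Re(s) < 3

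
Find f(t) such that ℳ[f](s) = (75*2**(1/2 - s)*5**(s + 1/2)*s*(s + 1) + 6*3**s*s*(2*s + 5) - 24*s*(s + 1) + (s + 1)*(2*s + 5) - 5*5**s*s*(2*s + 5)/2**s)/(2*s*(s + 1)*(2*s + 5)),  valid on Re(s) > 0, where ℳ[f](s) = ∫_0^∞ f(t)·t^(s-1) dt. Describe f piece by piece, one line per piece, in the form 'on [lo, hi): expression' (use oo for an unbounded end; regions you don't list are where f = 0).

on [0, 1): 1/2
on [1, 5/2): 6*t**(5/2)
on [5/2, 3): t

the 3 pieces separated at 1, 5/2 each add one integral
the [0, 1) slice contributes ∫ 1/2·t^(s-1) dt
∫ 6*t**(5/2)·t^(s-1) over [1, 5/2)
∫ over [5/2, 3) of t·t^(s-1) joins the sum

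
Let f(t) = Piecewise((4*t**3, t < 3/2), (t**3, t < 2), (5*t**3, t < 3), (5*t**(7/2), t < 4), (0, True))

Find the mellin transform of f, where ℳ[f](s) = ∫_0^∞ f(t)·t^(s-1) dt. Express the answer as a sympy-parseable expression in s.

(10240*2**(2*s)*(s + 3) - 256*2**s*(2*s + 7) + 1080*3**s*(2*s + 7) - 2160*3**(s + 1/2)*(s + 3) + 81*3**s*(2*s + 7)/2**s)/(8*(s + 3)*(2*s + 7))
  Re(s) > -3

treat the 4 regions marked off by 3/2, 2, 3 separately and sum
[0, 3/2) adds the kernel integral of 4*t**3
the [3/2, 2) slice contributes ∫ t**3·t^(s-1) dt
segment [2, 3) carries 5*t**3; integrate it
over [3, 4), the kernel integral of 5*t**(7/2) enters the sum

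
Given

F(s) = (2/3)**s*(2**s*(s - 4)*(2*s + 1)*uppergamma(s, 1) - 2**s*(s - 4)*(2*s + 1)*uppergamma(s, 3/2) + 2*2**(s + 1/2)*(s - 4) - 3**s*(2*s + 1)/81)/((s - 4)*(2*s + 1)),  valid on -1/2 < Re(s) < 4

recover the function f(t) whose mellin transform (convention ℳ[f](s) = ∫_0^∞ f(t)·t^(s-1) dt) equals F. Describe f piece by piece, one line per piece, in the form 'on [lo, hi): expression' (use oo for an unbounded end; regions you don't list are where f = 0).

strip the common scale on t: sqrt(t) on [0, 2); exp(-t/2) on [2, 3); t**(-4) on [3, ∞)
along the cuts 4/3, 2, ℳ[f](s) splits into 3 integrals
over [0, 4/3), the kernel integral of sqrt(6)*sqrt(t)/2 enters the sum
segment 4/3 to 2 holds exp(-3*t/4); add its integral
over [2, ∞), the kernel integral of 16/(81*t**4) enters the sum

on [0, 4/3): sqrt(6)*sqrt(t)/2
on [4/3, 2): exp(-3*t/4)
on [2, oo): 16/(81*t**4)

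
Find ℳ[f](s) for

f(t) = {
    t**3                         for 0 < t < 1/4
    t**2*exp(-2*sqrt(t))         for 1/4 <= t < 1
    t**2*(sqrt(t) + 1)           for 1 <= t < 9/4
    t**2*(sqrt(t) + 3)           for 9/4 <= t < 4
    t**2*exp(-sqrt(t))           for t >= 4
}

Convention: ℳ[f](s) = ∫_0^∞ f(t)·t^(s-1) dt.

(10240*2**(4*s)*(s + 2)*(s + 3) + 3072*2**(4*s)*(s + 3) + 128*2**(2*s)*(s + 2)*(s + 3)*(2*s + 5)*uppergamma(2*s + 4, 2) - 256*2**(2*s)*(s + 2)*(s + 3) - 64*2**(2*s)*(s + 3) - 1296*3**(2*s)*(s + 2)*(s + 3) - 648*3**(2*s)*(s + 3) + 8*(s + 2)*(s + 3)*(2*s + 5)*uppergamma(2*s + 4, 1) - 8*(s + 2)*(s + 3)*(2*s + 5)*uppergamma(2*s + 4, 2) + (s + 2)*(2*s + 5))/(64*2**(2*s)*(s + 2)*(s + 3)*(2*s + 5))
  Re(s) > -3

the shared t-power comes off first: t on [0, 1/4); exp(-2*sqrt(t)) on [1/4, 1); sqrt(t) + 1 on [1, 9/4); …
peel off the power substitution: t**2 on [0, 1/2); exp(-2*t) on [1/2, 1); t + 1 on [1, 3/2); …
breakpoints 1/4, 1, 9/4, 4: one integral from each of the 5 segments
[0, 1/4) adds the kernel integral of t**3
over [1/4, 1), the kernel integral of t**2*exp(-2*sqrt(t)) enters the sum
segment 1 to 9/4 holds t**2*(sqrt(t) + 1); add its integral
∫ over [9/4, 4) of t**2*(sqrt(t) + 3)·t^(s-1) joins the sum
∫ over [4, ∞) of t**2*exp(-sqrt(t))·t^(s-1) joins the sum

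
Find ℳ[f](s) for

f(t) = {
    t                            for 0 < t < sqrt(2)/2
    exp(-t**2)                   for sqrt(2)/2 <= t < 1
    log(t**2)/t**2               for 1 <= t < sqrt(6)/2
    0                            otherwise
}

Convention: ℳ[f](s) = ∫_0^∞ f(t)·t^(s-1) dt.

back out the power substitution: sqrt(t) on [0, 1/2); exp(-t) on [1/2, 1); log(t)/t on [1, 3/2)
treat the 3 regions marked off by sqrt(2)/2, 1 separately and sum
between 0 and sqrt(2)/2 the integrand is t·t^(s-1)
∫ over [sqrt(2)/2, 1) of exp(-t**2)·t^(s-1) joins the sum
segment [1, sqrt(6)/2) carries log(t**2)/t**2; integrate it

(sqrt(2)/2)**s*(3*2**(s/2)*(s + 1)*(s**2 - 4*s + 4)*uppergamma(s/2, 1/2) - 3*2**(s/2)*(s + 1)*(s**2 - 4*s + 4)*uppergamma(s/2, 1) + 12*2**(s/2)*(s + 1) + 3**(s/2)*s*(s + 1)*(-4*log(2) + 4*log(3)) - 8*3**(s/2)*(s + 1) + 3**(s/2)*(s + 1)*(-8*log(3) + 8*log(2)) + 3*sqrt(2)*(s**2 - 4*s + 4))/(6*(s + 1)*(s**2 - 4*s + 4))
  Re(s) > -1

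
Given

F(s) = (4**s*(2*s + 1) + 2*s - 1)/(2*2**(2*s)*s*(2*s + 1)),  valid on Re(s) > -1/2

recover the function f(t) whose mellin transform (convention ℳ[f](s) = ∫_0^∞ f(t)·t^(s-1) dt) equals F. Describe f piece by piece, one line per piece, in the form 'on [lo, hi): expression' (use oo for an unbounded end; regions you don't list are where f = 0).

on [0, 1/4): 2*sqrt(t)
on [1/4, 1): 1/2

reversing the power substitution: 2*t on [0, 1/2); 1/2 on [1/2, 1)
invert the common scale on t to get t on [0, 1); 1/2 on [1, 2)
f breaks at 1/4 into 2 integrals to sum
∫ over [0, 1/4) of 2*sqrt(t)·t^(s-1) joins the sum
on [1/4, 1) integrate f = 1/2 against the kernel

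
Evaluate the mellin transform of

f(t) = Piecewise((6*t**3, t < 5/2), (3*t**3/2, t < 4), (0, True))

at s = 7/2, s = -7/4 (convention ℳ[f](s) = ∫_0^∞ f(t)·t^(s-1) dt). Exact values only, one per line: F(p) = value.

F(7/2) = 140625*sqrt(10)/1664 + 24576/13
F(-7/4) = 24*sqrt(2)/5 + 9*2**(3/4)*5**(1/4)/2

along the cuts 5/2, ℳ[f](s) splits into 2 integrals
piece [0, 5/2): integrate 6*t**3 against the kernel
on [5/2, 4): add ∫ 3*t**3/2·t^(s-1) dt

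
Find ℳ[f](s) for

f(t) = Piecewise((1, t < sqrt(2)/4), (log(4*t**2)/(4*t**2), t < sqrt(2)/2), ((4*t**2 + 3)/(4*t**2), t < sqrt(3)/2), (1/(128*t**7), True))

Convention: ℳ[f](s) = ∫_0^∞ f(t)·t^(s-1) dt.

2**(1 - s/2)*(27*2**(s - 2)*s*(s/2 - 1)*(s - 7)*log(2) - 27*2**(s - 2)*s*(s - 7) - 270*2**(s - 2)*(s/2 - 1)**2*(s - 7) - 162*2**(s - 2)*(s/2 - 1)*(s - 7) - 2*sqrt(3)*6**(s/2 - 1)*s*(s/2 - 1)**2 + 324*6**(s/2 - 1)*(s/2 - 1)**2*(s - 7) + 162*6**(s/2 - 1)*(s/2 - 1)*(s - 7) + 27*s*(s/2 - 1)*(s - 7)*log(2) + 27*s*(s - 7) + 27*(s/2 - 1)**2*(s - 7))/(54*2**s*s*(s/2 - 1)**2*(s - 7))
  0 < Re(s) < 7

undo the common scale on t: 1 on [0, sqrt(2)/2); log(t**2)/t**2 on [sqrt(2)/2, sqrt(2)); (t**2 + 3)/t**2 on [sqrt(2), sqrt(3)); …
peel off the power substitution: 1 on [0, 1/2); log(t)/t on [1/2, 2); (t + 3)/t on [2, 3); …
the shared t-power comes off first: t on [0, 1/2); log(t) on [1/2, 2); t + 3 on [2, 3); …
along the cuts sqrt(2)/4, sqrt(2)/2, sqrt(3)/2, ℳ[f](s) splits into 4 integrals
∫ over [0, sqrt(2)/4) of 1·t^(s-1) joins the sum
∫ log(4*t**2)/(4*t**2)·t^(s-1) over [sqrt(2)/4, sqrt(2)/2)
segment [sqrt(2)/2, sqrt(3)/2) carries (4*t**2 + 3)/(4*t**2); integrate it
for t in [sqrt(3)/2, ∞): the term is ∫ 1/(128*t**7)·t^(s-1)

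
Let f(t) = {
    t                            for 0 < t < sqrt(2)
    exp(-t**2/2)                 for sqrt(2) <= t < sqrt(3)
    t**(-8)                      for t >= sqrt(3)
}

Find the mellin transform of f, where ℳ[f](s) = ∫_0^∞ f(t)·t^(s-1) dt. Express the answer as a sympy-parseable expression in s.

(81*2**(s/2)*(s - 8)*(s + 1)*uppergamma(s/2, 1) - 81*2**(s/2)*(s - 8)*(s + 1)*uppergamma(s/2, 3/2) + 162*2**(s/2 + 1/2)*(s - 8) - 2*3**(s/2)*(s + 1))/(162*(s - 8)*(s + 1))
  -1 < Re(s) < 8

invert the shared t-power to get t**2 on [0, sqrt(2)); t*exp(-t**2/2) on [sqrt(2), sqrt(3)); t**(-7) on [sqrt(3), ∞)
invert the power substitution to get t on [0, 2); sqrt(t)*exp(-t/2) on [2, 3); t**(-7/2) on [3, ∞)
the shared t-power comes off first: sqrt(t) on [0, 2); exp(-t/2) on [2, 3); t**(-4) on [3, ∞)
split f at sqrt(2), sqrt(3): ℳ[f](s) collects 3 kernel integrals
segment [0, sqrt(2)) carries t; integrate it
on [sqrt(2), sqrt(3)): add ∫ exp(-t**2/2)·t^(s-1) dt
the [sqrt(3), ∞) slice contributes ∫ t**(-8)·t^(s-1) dt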